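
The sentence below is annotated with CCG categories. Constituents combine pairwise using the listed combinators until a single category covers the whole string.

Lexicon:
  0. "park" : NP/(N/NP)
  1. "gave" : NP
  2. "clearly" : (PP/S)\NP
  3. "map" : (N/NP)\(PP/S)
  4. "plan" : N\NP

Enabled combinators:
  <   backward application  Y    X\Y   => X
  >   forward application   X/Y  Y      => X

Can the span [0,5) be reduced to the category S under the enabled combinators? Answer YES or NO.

NP/(N/NP) NP (PP/S)\NP (N/NP)\(PP/S) N\NP
CKY chart[0,5] = {N}; S ∉ chart

NO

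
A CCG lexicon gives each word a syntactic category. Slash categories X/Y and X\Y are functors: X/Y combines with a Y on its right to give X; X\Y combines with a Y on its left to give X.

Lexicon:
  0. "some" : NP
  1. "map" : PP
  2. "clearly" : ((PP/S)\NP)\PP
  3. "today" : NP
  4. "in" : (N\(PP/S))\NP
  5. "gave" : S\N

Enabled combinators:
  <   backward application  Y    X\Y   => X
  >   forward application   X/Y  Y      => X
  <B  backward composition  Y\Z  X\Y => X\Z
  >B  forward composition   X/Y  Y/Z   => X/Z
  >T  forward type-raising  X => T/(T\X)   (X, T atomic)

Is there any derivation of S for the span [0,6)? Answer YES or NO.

[0,6] S   <
  [0,1] "some" : NP
  [1,6] S\NP   <B
    [1,5] N\NP   <B
      [1,3] (PP/S)\NP   <
        [1,2] "map" : PP
        [2,3] "clearly" : ((PP/S)\NP)\PP
      [3,5] N\(PP/S)   <
        [3,4] "today" : NP
        [4,5] "in" : (N\(PP/S))\NP
    [5,6] "gave" : S\N

YES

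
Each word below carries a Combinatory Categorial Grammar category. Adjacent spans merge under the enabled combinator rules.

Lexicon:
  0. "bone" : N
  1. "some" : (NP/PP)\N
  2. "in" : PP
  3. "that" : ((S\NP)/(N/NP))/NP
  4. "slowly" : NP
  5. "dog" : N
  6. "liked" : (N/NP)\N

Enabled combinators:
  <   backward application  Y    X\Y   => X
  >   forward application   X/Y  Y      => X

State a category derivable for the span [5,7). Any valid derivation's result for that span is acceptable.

N/NP

[0,7] S   <
  [0,3] NP   >
    [0,2] NP/PP   <
      [0,1] "bone" : N
      [1,2] "some" : (NP/PP)\N
    [2,3] "in" : PP
  [3,7] S\NP   >
    [3,5] (S\NP)/(N/NP)   >
      [3,4] "that" : ((S\NP)/(N/NP))/NP
      [4,5] "slowly" : NP
    [5,7] N/NP   <
      [5,6] "dog" : N
      [6,7] "liked" : (N/NP)\N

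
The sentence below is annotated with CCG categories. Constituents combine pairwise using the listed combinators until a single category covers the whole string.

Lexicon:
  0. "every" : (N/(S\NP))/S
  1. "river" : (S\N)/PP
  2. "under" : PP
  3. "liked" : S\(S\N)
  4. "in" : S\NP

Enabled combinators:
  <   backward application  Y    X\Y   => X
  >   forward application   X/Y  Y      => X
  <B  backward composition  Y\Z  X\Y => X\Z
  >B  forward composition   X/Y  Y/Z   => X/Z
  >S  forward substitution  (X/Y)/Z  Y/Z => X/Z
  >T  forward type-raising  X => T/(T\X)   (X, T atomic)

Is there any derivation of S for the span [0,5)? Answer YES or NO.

(N/(S\NP))/S (S\N)/PP PP S\(S\N) S\NP
CKY chart[0,5] = {N, N/(N\N), NP/(NP\N), PP/(PP\N), S/(S\N)}; S ∉ chart

NO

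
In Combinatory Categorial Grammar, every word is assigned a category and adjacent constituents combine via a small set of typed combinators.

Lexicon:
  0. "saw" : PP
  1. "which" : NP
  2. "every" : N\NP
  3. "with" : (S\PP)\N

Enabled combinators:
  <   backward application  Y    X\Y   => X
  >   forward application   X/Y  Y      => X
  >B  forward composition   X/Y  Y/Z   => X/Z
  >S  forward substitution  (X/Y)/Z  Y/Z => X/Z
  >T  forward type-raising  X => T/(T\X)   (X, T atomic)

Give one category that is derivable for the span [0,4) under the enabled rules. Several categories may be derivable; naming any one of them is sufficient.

[0,4] S   >
  [0,1] S/(S\PP)   >T
    [0,1] "saw" : PP
  [1,4] S\PP   <
    [1,3] N   >
      [1,2] N/(N\NP)   >T
        [1,2] "which" : NP
      [2,3] "every" : N\NP
    [3,4] "with" : (S\PP)\N

S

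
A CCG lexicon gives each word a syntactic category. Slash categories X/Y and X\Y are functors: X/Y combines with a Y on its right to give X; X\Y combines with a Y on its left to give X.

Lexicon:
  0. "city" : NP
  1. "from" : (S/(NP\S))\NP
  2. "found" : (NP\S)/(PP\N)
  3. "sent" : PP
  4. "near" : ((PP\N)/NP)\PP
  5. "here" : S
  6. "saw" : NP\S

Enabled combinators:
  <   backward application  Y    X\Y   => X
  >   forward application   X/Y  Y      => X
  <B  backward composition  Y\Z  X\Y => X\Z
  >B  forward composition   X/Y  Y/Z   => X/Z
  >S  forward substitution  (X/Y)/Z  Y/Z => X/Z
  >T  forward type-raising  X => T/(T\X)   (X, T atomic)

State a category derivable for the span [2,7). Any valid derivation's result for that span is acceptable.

[0,7] S   >
  [0,2] S/(NP\S)   <
    [0,1] "city" : NP
    [1,2] "from" : (S/(NP\S))\NP
  [2,7] NP\S   >
    [2,3] "found" : (NP\S)/(PP\N)
    [3,7] PP\N   >
      [3,5] (PP\N)/NP   <
        [3,4] "sent" : PP
        [4,5] "near" : ((PP\N)/NP)\PP
      [5,7] NP   <
        [5,6] "here" : S
        [6,7] "saw" : NP\S

NP\S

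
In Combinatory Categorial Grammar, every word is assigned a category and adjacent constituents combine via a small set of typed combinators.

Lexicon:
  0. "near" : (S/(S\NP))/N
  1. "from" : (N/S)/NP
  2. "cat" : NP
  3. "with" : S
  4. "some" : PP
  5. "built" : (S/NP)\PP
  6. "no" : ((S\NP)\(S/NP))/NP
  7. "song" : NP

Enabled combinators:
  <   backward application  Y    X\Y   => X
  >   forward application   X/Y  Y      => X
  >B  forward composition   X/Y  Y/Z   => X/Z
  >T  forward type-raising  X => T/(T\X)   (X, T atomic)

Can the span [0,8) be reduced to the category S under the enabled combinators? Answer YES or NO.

[0,8] S   >
  [0,4] S/(S\NP)   >
    [0,1] "near" : (S/(S\NP))/N
    [1,4] N   >
      [1,3] N/S   >
        [1,2] "from" : (N/S)/NP
        [2,3] "cat" : NP
      [3,4] "with" : S
  [4,8] S\NP   <
    [4,6] S/NP   <
      [4,5] "some" : PP
      [5,6] "built" : (S/NP)\PP
    [6,8] (S\NP)\(S/NP)   >
      [6,7] "no" : ((S\NP)\(S/NP))/NP
      [7,8] "song" : NP

YES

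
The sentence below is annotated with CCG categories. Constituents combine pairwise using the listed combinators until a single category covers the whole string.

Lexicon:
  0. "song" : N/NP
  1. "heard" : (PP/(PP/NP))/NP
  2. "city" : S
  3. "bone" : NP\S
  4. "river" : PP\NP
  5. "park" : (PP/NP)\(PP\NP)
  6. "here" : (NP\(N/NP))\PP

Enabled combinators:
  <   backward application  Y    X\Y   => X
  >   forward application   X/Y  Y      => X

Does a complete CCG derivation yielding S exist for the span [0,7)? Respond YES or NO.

NO

N/NP (PP/(PP/NP))/NP S NP\S PP\NP (PP/NP)\(PP\NP) (NP\(N/NP))\PP
CKY chart[0,7] = {NP}; S ∉ chart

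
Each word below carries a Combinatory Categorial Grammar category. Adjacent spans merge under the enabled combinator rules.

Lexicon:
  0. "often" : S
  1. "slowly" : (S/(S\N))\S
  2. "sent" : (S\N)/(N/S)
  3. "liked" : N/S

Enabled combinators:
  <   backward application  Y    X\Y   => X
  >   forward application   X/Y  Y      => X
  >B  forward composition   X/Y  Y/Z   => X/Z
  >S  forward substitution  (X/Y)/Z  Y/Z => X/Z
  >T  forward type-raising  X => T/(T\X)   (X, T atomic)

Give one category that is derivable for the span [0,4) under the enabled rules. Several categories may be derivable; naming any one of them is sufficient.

S

[0,4] S   >
  [0,2] S/(S\N)   <
    [0,1] "often" : S
    [1,2] "slowly" : (S/(S\N))\S
  [2,4] S\N   >
    [2,3] "sent" : (S\N)/(N/S)
    [3,4] "liked" : N/S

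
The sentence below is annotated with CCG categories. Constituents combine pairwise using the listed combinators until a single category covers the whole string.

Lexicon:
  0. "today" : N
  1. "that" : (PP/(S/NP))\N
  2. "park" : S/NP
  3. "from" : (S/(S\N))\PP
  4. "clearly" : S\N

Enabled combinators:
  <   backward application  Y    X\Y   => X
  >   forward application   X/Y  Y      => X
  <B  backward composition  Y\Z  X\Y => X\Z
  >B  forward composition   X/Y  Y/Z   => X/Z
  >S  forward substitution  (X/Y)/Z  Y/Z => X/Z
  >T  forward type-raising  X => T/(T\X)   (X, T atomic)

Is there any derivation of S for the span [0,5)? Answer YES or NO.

[0,5] S   >
  [0,4] S/(S\N)   <
    [0,3] PP   >
      [0,2] PP/(S/NP)   <
        [0,1] "today" : N
        [1,2] "that" : (PP/(S/NP))\N
      [2,3] "park" : S/NP
    [3,4] "from" : (S/(S\N))\PP
  [4,5] "clearly" : S\N

YES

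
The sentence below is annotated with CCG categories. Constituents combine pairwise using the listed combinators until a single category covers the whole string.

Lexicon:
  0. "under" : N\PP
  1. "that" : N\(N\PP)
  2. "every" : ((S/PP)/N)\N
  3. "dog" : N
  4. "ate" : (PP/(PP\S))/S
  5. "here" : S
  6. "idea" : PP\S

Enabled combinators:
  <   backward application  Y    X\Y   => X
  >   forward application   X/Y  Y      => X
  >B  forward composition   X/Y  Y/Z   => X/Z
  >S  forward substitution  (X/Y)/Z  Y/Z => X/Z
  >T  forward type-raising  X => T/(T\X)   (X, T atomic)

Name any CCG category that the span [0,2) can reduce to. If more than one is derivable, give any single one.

N

[0,7] S   >
  [0,4] S/PP   >
    [0,3] (S/PP)/N   <
      [0,2] N   <
        [0,1] "under" : N\PP
        [1,2] "that" : N\(N\PP)
      [2,3] "every" : ((S/PP)/N)\N
    [3,4] "dog" : N
  [4,7] PP   >
    [4,6] PP/(PP\S)   >
      [4,5] "ate" : (PP/(PP\S))/S
      [5,6] "here" : S
    [6,7] "idea" : PP\S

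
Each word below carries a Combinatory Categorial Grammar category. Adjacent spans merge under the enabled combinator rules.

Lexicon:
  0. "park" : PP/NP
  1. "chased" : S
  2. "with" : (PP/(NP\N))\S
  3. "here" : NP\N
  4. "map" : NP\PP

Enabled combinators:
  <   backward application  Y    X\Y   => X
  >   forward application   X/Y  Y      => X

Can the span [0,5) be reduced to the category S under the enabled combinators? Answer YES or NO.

NO

PP/NP S (PP/(NP\N))\S NP\N NP\PP
CKY chart[0,5] = {PP}; S ∉ chart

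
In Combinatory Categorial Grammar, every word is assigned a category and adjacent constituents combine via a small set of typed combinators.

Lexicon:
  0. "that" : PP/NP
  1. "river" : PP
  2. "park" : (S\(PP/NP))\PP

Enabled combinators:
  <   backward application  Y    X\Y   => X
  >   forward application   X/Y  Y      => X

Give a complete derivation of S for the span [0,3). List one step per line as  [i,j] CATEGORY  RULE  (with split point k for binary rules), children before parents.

[0,1] PP/NP  lex  "that"
[1,2] PP  lex  "river"
[2,3] (S\(PP/NP))\PP  lex  "park"
[1,3] S\(PP/NP)  <  k=2
[0,3] S  <  k=1

[0,3] S   <
  [0,1] "that" : PP/NP
  [1,3] S\(PP/NP)   <
    [1,2] "river" : PP
    [2,3] "park" : (S\(PP/NP))\PP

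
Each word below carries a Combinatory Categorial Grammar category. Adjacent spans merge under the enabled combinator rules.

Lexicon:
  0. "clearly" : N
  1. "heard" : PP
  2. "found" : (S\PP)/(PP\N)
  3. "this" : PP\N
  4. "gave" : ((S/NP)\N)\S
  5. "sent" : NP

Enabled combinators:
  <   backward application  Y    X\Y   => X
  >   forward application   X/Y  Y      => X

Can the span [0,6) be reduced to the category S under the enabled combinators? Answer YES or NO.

[0,6] S   >
  [0,5] S/NP   <
    [0,1] "clearly" : N
    [1,5] (S/NP)\N   <
      [1,4] S   <
        [1,2] "heard" : PP
        [2,4] S\PP   >
          [2,3] "found" : (S\PP)/(PP\N)
          [3,4] "this" : PP\N
      [4,5] "gave" : ((S/NP)\N)\S
  [5,6] "sent" : NP

YES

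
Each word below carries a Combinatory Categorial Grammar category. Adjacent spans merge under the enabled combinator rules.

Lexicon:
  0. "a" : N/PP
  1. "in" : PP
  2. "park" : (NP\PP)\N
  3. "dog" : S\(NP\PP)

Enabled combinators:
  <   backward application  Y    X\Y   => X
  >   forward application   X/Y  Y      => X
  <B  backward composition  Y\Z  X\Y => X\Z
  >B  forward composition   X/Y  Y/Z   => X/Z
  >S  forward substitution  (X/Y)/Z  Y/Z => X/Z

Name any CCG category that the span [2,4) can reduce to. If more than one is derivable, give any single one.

S\N

[0,4] S   <
  [0,2] N   >
    [0,1] "a" : N/PP
    [1,2] "in" : PP
  [2,4] S\N   <B
    [2,3] "park" : (NP\PP)\N
    [3,4] "dog" : S\(NP\PP)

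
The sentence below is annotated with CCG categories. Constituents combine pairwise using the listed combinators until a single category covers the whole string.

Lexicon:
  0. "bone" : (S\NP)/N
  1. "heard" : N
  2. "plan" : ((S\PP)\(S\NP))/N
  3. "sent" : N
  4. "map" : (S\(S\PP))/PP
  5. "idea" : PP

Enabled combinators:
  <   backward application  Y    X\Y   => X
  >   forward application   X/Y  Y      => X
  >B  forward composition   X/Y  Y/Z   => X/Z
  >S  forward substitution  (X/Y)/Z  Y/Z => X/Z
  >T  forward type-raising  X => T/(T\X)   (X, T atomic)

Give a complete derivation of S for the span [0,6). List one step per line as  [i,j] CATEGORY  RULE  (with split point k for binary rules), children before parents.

[0,6] S   <
  [0,4] S\PP   <
    [0,2] S\NP   >
      [0,1] "bone" : (S\NP)/N
      [1,2] "heard" : N
    [2,4] (S\PP)\(S\NP)   >
      [2,3] "plan" : ((S\PP)\(S\NP))/N
      [3,4] "sent" : N
  [4,6] S\(S\PP)   >
    [4,5] "map" : (S\(S\PP))/PP
    [5,6] "idea" : PP

[0,1] (S\NP)/N  lex  "bone"
[1,2] N  lex  "heard"
[0,2] S\NP  >  k=1
[2,3] ((S\PP)\(S\NP))/N  lex  "plan"
[3,4] N  lex  "sent"
[2,4] (S\PP)\(S\NP)  >  k=3
[0,4] S\PP  <  k=2
[4,5] (S\(S\PP))/PP  lex  "map"
[5,6] PP  lex  "idea"
[4,6] S\(S\PP)  >  k=5
[0,6] S  <  k=4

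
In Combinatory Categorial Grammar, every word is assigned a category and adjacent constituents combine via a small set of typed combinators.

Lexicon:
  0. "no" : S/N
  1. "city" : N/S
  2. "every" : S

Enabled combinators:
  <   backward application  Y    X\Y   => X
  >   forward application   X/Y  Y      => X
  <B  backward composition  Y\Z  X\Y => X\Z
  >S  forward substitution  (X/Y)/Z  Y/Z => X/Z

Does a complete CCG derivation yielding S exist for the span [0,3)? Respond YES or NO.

[0,3] S   >
  [0,1] "no" : S/N
  [1,3] N   >
    [1,2] "city" : N/S
    [2,3] "every" : S

YES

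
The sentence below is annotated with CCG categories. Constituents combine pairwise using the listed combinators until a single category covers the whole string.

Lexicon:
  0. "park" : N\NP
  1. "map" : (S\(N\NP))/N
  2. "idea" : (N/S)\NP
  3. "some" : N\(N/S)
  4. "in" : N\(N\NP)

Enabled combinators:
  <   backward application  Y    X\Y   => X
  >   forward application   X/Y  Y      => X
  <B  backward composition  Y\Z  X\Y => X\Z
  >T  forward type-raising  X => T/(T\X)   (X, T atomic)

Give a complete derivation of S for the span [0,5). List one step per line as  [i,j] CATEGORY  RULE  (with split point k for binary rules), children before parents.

[0,5] S   <
  [0,1] "park" : N\NP
  [1,5] S\(N\NP)   >
    [1,2] "map" : (S\(N\NP))/N
    [2,5] N   <
      [2,4] N\NP   <B
        [2,3] "idea" : (N/S)\NP
        [3,4] "some" : N\(N/S)
      [4,5] "in" : N\(N\NP)

[0,1] N\NP  lex  "park"
[1,2] (S\(N\NP))/N  lex  "map"
[2,3] (N/S)\NP  lex  "idea"
[3,4] N\(N/S)  lex  "some"
[2,4] N\NP  <B  k=3
[4,5] N\(N\NP)  lex  "in"
[2,5] N  <  k=4
[1,5] S\(N\NP)  >  k=2
[0,5] S  <  k=1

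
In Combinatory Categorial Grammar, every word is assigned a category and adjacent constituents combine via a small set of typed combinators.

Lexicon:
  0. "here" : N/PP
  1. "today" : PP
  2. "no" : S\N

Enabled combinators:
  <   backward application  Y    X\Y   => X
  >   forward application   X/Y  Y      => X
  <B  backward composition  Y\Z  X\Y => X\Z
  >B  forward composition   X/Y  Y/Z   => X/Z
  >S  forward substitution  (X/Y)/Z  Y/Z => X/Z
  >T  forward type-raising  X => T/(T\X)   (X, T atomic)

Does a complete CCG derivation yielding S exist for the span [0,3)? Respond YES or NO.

[0,3] S   <
  [0,2] N   >
    [0,1] "here" : N/PP
    [1,2] "today" : PP
  [2,3] "no" : S\N

YES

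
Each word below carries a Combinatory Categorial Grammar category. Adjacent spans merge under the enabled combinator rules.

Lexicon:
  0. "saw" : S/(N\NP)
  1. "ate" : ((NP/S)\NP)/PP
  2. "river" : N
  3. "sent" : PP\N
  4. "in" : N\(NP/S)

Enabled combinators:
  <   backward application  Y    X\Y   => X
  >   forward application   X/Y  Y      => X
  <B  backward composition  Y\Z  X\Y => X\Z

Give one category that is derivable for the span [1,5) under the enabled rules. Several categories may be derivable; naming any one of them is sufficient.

N\NP

[0,5] S   >
  [0,1] "saw" : S/(N\NP)
  [1,5] N\NP   <B
    [1,4] (NP/S)\NP   >
      [1,2] "ate" : ((NP/S)\NP)/PP
      [2,4] PP   <
        [2,3] "river" : N
        [3,4] "sent" : PP\N
    [4,5] "in" : N\(NP/S)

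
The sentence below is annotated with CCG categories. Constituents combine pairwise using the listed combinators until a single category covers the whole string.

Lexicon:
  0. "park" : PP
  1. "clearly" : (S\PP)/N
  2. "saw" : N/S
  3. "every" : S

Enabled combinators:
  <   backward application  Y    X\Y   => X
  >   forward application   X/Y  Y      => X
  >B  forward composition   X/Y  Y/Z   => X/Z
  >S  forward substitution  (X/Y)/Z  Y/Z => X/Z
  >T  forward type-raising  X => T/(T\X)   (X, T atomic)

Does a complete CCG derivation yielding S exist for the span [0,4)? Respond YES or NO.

[0,4] S   >
  [0,1] S/(S\PP)   >T
    [0,1] "park" : PP
  [1,4] S\PP   >
    [1,2] "clearly" : (S\PP)/N
    [2,4] N   >
      [2,3] "saw" : N/S
      [3,4] "every" : S

YES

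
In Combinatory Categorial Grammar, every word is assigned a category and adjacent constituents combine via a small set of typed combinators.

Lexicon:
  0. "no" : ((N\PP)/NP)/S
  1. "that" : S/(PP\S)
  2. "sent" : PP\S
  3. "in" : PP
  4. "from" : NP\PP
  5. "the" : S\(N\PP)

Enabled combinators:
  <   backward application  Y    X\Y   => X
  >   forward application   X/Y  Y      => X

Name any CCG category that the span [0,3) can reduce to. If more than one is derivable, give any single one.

[0,6] S   <
  [0,5] N\PP   >
    [0,3] (N\PP)/NP   >
      [0,1] "no" : ((N\PP)/NP)/S
      [1,3] S   >
        [1,2] "that" : S/(PP\S)
        [2,3] "sent" : PP\S
    [3,5] NP   <
      [3,4] "in" : PP
      [4,5] "from" : NP\PP
  [5,6] "the" : S\(N\PP)

(N\PP)/NP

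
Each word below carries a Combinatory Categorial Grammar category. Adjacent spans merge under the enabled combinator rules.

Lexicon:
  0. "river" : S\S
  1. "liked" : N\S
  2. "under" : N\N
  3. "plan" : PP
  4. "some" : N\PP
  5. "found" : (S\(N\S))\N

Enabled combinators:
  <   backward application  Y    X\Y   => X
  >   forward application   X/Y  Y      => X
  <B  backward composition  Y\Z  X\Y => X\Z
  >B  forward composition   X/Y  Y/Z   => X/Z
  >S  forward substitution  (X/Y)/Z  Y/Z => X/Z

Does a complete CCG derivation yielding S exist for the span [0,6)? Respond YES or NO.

YES

[0,6] S   <
  [0,3] N\S   <B
    [0,1] "river" : S\S
    [1,3] N\S   <B
      [1,2] "liked" : N\S
      [2,3] "under" : N\N
  [3,6] S\(N\S)   <
    [3,5] N   <
      [3,4] "plan" : PP
      [4,5] "some" : N\PP
    [5,6] "found" : (S\(N\S))\N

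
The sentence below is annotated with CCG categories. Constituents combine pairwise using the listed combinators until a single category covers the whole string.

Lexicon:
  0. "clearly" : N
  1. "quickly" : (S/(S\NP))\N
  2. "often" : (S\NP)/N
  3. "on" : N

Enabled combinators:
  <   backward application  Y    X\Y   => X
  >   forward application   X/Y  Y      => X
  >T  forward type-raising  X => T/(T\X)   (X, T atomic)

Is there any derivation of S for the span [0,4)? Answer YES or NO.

YES

[0,4] S   >
  [0,2] S/(S\NP)   <
    [0,1] "clearly" : N
    [1,2] "quickly" : (S/(S\NP))\N
  [2,4] S\NP   >
    [2,3] "often" : (S\NP)/N
    [3,4] "on" : N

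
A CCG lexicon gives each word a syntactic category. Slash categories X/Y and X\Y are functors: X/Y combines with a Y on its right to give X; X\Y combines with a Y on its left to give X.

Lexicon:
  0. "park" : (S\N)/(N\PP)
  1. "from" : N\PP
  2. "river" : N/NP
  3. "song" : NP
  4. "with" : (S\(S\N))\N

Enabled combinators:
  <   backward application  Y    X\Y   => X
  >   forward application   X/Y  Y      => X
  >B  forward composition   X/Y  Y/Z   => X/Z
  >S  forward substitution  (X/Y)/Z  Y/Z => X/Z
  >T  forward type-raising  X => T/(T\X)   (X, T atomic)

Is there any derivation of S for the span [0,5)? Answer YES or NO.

[0,5] S   <
  [0,2] S\N   >
    [0,1] "park" : (S\N)/(N\PP)
    [1,2] "from" : N\PP
  [2,5] S\(S\N)   <
    [2,4] N   >
      [2,3] "river" : N/NP
      [3,4] "song" : NP
    [4,5] "with" : (S\(S\N))\N

YES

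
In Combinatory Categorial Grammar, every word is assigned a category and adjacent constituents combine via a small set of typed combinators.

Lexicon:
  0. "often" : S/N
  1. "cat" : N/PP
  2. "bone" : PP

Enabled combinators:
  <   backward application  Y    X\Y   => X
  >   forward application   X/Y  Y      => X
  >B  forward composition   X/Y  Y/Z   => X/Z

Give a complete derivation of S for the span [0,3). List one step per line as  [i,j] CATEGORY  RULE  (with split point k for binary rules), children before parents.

[0,1] S/N  lex  "often"
[1,2] N/PP  lex  "cat"
[2,3] PP  lex  "bone"
[1,3] N  >  k=2
[0,3] S  >  k=1

[0,3] S   >
  [0,1] "often" : S/N
  [1,3] N   >
    [1,2] "cat" : N/PP
    [2,3] "bone" : PP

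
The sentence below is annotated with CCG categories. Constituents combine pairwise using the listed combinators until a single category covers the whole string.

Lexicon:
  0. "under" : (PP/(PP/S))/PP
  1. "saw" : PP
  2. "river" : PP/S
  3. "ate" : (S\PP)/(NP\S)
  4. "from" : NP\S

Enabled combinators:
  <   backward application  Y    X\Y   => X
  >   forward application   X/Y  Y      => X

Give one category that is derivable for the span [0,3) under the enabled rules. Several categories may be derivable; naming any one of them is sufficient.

[0,5] S   <
  [0,3] PP   >
    [0,2] PP/(PP/S)   >
      [0,1] "under" : (PP/(PP/S))/PP
      [1,2] "saw" : PP
    [2,3] "river" : PP/S
  [3,5] S\PP   >
    [3,4] "ate" : (S\PP)/(NP\S)
    [4,5] "from" : NP\S

PP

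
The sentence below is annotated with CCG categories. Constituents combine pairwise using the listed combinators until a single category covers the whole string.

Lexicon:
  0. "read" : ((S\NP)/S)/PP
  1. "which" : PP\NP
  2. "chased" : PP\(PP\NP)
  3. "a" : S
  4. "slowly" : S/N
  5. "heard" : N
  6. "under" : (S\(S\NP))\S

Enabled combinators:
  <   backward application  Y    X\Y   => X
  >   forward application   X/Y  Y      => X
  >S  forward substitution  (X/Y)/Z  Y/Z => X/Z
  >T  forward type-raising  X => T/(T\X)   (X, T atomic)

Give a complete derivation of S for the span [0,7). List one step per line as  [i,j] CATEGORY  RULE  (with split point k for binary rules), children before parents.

[0,7] S   <
  [0,4] S\NP   >
    [0,3] (S\NP)/S   >
      [0,1] "read" : ((S\NP)/S)/PP
      [1,3] PP   <
        [1,2] "which" : PP\NP
        [2,3] "chased" : PP\(PP\NP)
    [3,4] "a" : S
  [4,7] S\(S\NP)   <
    [4,6] S   >
      [4,5] "slowly" : S/N
      [5,6] "heard" : N
    [6,7] "under" : (S\(S\NP))\S

[0,1] ((S\NP)/S)/PP  lex  "read"
[1,2] PP\NP  lex  "which"
[2,3] PP\(PP\NP)  lex  "chased"
[1,3] PP  <  k=2
[0,3] (S\NP)/S  >  k=1
[3,4] S  lex  "a"
[0,4] S\NP  >  k=3
[4,5] S/N  lex  "slowly"
[5,6] N  lex  "heard"
[4,6] S  >  k=5
[6,7] (S\(S\NP))\S  lex  "under"
[4,7] S\(S\NP)  <  k=6
[0,7] S  <  k=4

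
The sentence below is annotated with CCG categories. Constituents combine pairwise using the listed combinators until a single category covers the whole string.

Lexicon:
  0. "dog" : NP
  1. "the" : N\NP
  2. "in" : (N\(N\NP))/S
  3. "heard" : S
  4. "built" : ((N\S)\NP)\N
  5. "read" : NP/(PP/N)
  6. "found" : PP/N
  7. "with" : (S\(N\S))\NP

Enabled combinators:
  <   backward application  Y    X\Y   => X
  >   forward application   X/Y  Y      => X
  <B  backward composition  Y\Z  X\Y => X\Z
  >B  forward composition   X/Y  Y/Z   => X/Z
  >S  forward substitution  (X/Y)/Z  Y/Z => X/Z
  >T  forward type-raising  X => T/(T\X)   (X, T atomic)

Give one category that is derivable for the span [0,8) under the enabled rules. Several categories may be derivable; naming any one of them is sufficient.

[0,8] S   <
  [0,1] "dog" : NP
  [1,8] S\NP   <B
    [1,5] (N\S)\NP   <
      [1,4] N   <
        [1,2] "the" : N\NP
        [2,4] N\(N\NP)   >
          [2,3] "in" : (N\(N\NP))/S
          [3,4] "heard" : S
      [4,5] "built" : ((N\S)\NP)\N
    [5,8] S\(N\S)   <
      [5,7] NP   >
        [5,6] "read" : NP/(PP/N)
        [6,7] "found" : PP/N
      [7,8] "with" : (S\(N\S))\NP

S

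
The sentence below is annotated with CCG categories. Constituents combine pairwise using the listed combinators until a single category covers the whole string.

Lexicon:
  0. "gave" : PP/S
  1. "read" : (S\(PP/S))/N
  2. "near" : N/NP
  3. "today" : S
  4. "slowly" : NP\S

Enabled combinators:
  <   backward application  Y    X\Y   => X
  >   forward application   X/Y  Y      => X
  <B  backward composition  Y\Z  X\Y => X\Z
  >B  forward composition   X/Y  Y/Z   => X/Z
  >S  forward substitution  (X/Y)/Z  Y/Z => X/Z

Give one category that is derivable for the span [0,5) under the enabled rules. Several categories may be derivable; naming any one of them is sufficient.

S

[0,5] S   <
  [0,1] "gave" : PP/S
  [1,5] S\(PP/S)   >
    [1,2] "read" : (S\(PP/S))/N
    [2,5] N   >
      [2,3] "near" : N/NP
      [3,5] NP   <
        [3,4] "today" : S
        [4,5] "slowly" : NP\S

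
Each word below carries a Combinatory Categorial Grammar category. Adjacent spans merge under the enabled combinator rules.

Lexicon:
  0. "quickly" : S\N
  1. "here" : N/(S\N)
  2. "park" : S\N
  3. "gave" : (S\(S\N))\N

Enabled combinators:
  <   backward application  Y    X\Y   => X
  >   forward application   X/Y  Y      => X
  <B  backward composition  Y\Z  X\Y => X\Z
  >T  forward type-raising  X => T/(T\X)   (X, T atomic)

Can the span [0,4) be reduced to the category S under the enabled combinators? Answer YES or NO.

YES

[0,4] S   <
  [0,1] "quickly" : S\N
  [1,4] S\(S\N)   <
    [1,3] N   >
      [1,2] "here" : N/(S\N)
      [2,3] "park" : S\N
    [3,4] "gave" : (S\(S\N))\N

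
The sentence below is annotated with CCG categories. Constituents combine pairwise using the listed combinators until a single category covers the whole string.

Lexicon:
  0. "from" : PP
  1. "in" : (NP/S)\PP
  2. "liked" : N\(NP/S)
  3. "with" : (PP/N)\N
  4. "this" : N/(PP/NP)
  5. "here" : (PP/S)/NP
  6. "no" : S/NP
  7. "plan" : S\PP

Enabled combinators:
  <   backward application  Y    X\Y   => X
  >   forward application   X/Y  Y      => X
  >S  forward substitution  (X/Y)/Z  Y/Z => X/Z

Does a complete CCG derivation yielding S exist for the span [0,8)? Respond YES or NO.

[0,8] S   <
  [0,7] PP   >
    [0,4] PP/N   <
      [0,3] N   <
        [0,2] NP/S   <
          [0,1] "from" : PP
          [1,2] "in" : (NP/S)\PP
        [2,3] "liked" : N\(NP/S)
      [3,4] "with" : (PP/N)\N
    [4,7] N   >
      [4,5] "this" : N/(PP/NP)
      [5,7] PP/NP   >S
        [5,6] "here" : (PP/S)/NP
        [6,7] "no" : S/NP
  [7,8] "plan" : S\PP

YES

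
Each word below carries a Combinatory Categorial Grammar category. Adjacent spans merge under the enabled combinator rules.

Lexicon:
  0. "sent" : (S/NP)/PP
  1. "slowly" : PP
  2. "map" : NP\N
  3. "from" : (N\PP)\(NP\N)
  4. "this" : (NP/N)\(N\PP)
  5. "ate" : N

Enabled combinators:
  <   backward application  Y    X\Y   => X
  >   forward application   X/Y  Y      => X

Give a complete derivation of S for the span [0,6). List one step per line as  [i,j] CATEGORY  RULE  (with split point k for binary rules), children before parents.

[0,1] (S/NP)/PP  lex  "sent"
[1,2] PP  lex  "slowly"
[0,2] S/NP  >  k=1
[2,3] NP\N  lex  "map"
[3,4] (N\PP)\(NP\N)  lex  "from"
[2,4] N\PP  <  k=3
[4,5] (NP/N)\(N\PP)  lex  "this"
[2,5] NP/N  <  k=4
[5,6] N  lex  "ate"
[2,6] NP  >  k=5
[0,6] S  >  k=2

[0,6] S   >
  [0,2] S/NP   >
    [0,1] "sent" : (S/NP)/PP
    [1,2] "slowly" : PP
  [2,6] NP   >
    [2,5] NP/N   <
      [2,4] N\PP   <
        [2,3] "map" : NP\N
        [3,4] "from" : (N\PP)\(NP\N)
      [4,5] "this" : (NP/N)\(N\PP)
    [5,6] "ate" : N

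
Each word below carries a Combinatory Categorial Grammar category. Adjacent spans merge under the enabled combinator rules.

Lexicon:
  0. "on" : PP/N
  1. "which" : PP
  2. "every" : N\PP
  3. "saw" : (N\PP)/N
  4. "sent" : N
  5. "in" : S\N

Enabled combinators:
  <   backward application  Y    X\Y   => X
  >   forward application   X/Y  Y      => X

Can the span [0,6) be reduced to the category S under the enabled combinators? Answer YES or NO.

[0,6] S   <
  [0,5] N   <
    [0,3] PP   >
      [0,1] "on" : PP/N
      [1,3] N   <
        [1,2] "which" : PP
        [2,3] "every" : N\PP
    [3,5] N\PP   >
      [3,4] "saw" : (N\PP)/N
      [4,5] "sent" : N
  [5,6] "in" : S\N

YES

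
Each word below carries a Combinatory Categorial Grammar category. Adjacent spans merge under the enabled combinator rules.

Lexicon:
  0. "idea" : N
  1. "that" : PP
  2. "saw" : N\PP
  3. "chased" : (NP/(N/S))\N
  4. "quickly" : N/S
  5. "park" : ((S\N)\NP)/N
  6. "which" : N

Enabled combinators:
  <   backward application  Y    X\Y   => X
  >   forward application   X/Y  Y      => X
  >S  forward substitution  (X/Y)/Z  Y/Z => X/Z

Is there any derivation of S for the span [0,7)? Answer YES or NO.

YES

[0,7] S   <
  [0,1] "idea" : N
  [1,7] S\N   <
    [1,5] NP   >
      [1,4] NP/(N/S)   <
        [1,3] N   <
          [1,2] "that" : PP
          [2,3] "saw" : N\PP
        [3,4] "chased" : (NP/(N/S))\N
      [4,5] "quickly" : N/S
    [5,7] (S\N)\NP   >
      [5,6] "park" : ((S\N)\NP)/N
      [6,7] "which" : N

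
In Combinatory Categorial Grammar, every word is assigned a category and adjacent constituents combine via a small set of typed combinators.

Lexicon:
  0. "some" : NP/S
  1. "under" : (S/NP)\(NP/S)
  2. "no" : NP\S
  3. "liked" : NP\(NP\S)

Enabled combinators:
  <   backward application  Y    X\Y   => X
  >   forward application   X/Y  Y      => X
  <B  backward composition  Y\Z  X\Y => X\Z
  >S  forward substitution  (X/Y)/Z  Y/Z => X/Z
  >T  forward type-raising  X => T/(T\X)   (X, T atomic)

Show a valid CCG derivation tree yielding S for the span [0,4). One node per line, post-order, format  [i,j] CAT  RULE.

[0,4] S   >
  [0,2] S/NP   <
    [0,1] "some" : NP/S
    [1,2] "under" : (S/NP)\(NP/S)
  [2,4] NP   <
    [2,3] "no" : NP\S
    [3,4] "liked" : NP\(NP\S)

[0,1] NP/S  lex  "some"
[1,2] (S/NP)\(NP/S)  lex  "under"
[0,2] S/NP  <  k=1
[2,3] NP\S  lex  "no"
[3,4] NP\(NP\S)  lex  "liked"
[2,4] NP  <  k=3
[0,4] S  >  k=2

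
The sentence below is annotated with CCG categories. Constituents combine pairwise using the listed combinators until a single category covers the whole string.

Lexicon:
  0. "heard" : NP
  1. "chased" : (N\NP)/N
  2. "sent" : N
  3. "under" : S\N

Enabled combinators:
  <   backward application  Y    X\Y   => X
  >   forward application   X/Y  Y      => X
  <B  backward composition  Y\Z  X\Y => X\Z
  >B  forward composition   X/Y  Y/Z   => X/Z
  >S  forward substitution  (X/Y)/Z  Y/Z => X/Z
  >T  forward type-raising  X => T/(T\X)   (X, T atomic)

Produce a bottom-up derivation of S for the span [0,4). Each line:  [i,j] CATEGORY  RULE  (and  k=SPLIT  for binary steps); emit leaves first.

[0,4] S   <
  [0,3] N   <
    [0,1] "heard" : NP
    [1,3] N\NP   >
      [1,2] "chased" : (N\NP)/N
      [2,3] "sent" : N
  [3,4] "under" : S\N

[0,1] NP  lex  "heard"
[1,2] (N\NP)/N  lex  "chased"
[2,3] N  lex  "sent"
[1,3] N\NP  >  k=2
[0,3] N  <  k=1
[3,4] S\N  lex  "under"
[0,4] S  <  k=3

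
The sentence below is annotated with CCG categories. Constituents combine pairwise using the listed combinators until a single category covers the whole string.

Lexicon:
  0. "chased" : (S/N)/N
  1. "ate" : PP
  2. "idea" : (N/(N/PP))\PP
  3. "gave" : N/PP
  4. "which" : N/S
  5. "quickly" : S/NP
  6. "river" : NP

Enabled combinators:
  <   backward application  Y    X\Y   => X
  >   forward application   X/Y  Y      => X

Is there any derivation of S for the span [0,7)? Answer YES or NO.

YES

[0,7] S   >
  [0,4] S/N   >
    [0,1] "chased" : (S/N)/N
    [1,4] N   >
      [1,3] N/(N/PP)   <
        [1,2] "ate" : PP
        [2,3] "idea" : (N/(N/PP))\PP
      [3,4] "gave" : N/PP
  [4,7] N   >
    [4,5] "which" : N/S
    [5,7] S   >
      [5,6] "quickly" : S/NP
      [6,7] "river" : NP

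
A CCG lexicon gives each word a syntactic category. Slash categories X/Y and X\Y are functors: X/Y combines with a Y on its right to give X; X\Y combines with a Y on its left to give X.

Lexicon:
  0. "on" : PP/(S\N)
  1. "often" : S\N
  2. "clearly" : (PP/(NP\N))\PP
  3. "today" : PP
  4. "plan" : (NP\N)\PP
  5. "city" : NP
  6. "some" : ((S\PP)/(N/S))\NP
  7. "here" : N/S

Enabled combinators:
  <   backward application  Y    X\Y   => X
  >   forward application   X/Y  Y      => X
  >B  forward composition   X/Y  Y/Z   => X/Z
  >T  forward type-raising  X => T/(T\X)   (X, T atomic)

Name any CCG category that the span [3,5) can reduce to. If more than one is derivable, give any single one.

NP\N

[0,8] S   <
  [0,5] PP   >
    [0,3] PP/(NP\N)   <
      [0,2] PP   >
        [0,1] "on" : PP/(S\N)
        [1,2] "often" : S\N
      [2,3] "clearly" : (PP/(NP\N))\PP
    [3,5] NP\N   <
      [3,4] "today" : PP
      [4,5] "plan" : (NP\N)\PP
  [5,8] S\PP   >
    [5,7] (S\PP)/(N/S)   <
      [5,6] "city" : NP
      [6,7] "some" : ((S\PP)/(N/S))\NP
    [7,8] "here" : N/S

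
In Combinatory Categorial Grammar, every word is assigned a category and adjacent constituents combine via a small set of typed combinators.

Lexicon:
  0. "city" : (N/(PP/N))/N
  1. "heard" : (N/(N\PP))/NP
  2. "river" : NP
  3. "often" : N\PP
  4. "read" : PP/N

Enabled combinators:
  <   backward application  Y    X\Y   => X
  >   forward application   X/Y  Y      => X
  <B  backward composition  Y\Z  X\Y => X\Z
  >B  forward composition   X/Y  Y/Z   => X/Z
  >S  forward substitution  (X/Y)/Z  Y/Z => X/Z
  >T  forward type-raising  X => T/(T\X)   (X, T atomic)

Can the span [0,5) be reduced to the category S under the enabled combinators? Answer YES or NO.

(N/(PP/N))/N (N/(N\PP))/NP NP N\PP PP/N
CKY chart[0,5] = {N, N/(N\N), NP/(NP\N), PP/(PP\N), S/(S\N)}; S ∉ chart

NO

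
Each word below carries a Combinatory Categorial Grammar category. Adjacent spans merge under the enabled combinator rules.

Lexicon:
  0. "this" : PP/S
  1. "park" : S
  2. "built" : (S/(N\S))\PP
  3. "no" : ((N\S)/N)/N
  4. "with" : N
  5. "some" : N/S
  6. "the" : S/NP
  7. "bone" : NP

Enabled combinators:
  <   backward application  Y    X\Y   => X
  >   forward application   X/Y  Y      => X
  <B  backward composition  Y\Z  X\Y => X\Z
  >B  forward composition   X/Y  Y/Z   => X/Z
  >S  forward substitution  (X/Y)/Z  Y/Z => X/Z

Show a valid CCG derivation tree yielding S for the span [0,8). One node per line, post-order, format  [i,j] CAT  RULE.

[0,8] S   >
  [0,3] S/(N\S)   <
    [0,2] PP   >
      [0,1] "this" : PP/S
      [1,2] "park" : S
    [2,3] "built" : (S/(N\S))\PP
  [3,8] N\S   >
    [3,5] (N\S)/N   >
      [3,4] "no" : ((N\S)/N)/N
      [4,5] "with" : N
    [5,8] N   >
      [5,6] "some" : N/S
      [6,8] S   >
        [6,7] "the" : S/NP
        [7,8] "bone" : NP

[0,1] PP/S  lex  "this"
[1,2] S  lex  "park"
[0,2] PP  >  k=1
[2,3] (S/(N\S))\PP  lex  "built"
[0,3] S/(N\S)  <  k=2
[3,4] ((N\S)/N)/N  lex  "no"
[4,5] N  lex  "with"
[3,5] (N\S)/N  >  k=4
[5,6] N/S  lex  "some"
[6,7] S/NP  lex  "the"
[7,8] NP  lex  "bone"
[6,8] S  >  k=7
[5,8] N  >  k=6
[3,8] N\S  >  k=5
[0,8] S  >  k=3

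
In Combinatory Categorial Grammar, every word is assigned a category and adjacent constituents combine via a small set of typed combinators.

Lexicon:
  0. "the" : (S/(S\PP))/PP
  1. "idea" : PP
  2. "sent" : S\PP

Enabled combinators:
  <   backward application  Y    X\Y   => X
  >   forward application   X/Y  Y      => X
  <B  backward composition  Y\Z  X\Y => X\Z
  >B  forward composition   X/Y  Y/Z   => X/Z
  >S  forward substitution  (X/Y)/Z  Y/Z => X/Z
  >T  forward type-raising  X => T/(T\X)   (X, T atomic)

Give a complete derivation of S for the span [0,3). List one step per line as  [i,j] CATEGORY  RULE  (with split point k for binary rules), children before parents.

[0,3] S   >
  [0,2] S/(S\PP)   >
    [0,1] "the" : (S/(S\PP))/PP
    [1,2] "idea" : PP
  [2,3] "sent" : S\PP

[0,1] (S/(S\PP))/PP  lex  "the"
[1,2] PP  lex  "idea"
[0,2] S/(S\PP)  >  k=1
[2,3] S\PP  lex  "sent"
[0,3] S  >  k=2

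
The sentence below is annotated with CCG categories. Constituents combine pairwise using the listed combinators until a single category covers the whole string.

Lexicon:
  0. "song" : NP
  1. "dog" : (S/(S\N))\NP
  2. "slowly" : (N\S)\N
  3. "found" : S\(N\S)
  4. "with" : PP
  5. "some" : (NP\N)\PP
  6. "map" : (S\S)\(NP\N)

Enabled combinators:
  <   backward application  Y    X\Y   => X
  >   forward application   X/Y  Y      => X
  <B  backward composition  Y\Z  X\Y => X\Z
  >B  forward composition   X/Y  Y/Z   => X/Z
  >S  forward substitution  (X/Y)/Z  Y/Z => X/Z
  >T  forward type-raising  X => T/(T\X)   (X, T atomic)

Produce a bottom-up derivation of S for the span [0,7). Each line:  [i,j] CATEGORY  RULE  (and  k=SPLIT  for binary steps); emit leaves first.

[0,7] S   >
  [0,2] S/(S\N)   <
    [0,1] "song" : NP
    [1,2] "dog" : (S/(S\N))\NP
  [2,7] S\N   <B
    [2,4] S\N   <B
      [2,3] "slowly" : (N\S)\N
      [3,4] "found" : S\(N\S)
    [4,7] S\S   <
      [4,6] NP\N   <
        [4,5] "with" : PP
        [5,6] "some" : (NP\N)\PP
      [6,7] "map" : (S\S)\(NP\N)

[0,1] NP  lex  "song"
[1,2] (S/(S\N))\NP  lex  "dog"
[0,2] S/(S\N)  <  k=1
[2,3] (N\S)\N  lex  "slowly"
[3,4] S\(N\S)  lex  "found"
[2,4] S\N  <B  k=3
[4,5] PP  lex  "with"
[5,6] (NP\N)\PP  lex  "some"
[4,6] NP\N  <  k=5
[6,7] (S\S)\(NP\N)  lex  "map"
[4,7] S\S  <  k=6
[2,7] S\N  <B  k=4
[0,7] S  >  k=2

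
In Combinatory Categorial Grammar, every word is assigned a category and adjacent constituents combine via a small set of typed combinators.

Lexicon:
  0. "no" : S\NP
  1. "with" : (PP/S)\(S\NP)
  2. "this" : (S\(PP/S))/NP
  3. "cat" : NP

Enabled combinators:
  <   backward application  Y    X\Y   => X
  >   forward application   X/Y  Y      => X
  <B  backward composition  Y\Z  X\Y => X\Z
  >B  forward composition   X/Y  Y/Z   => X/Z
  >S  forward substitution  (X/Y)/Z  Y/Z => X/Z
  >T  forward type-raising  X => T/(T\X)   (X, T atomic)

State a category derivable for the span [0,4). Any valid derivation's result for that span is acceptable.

S

[0,4] S   <
  [0,2] PP/S   <
    [0,1] "no" : S\NP
    [1,2] "with" : (PP/S)\(S\NP)
  [2,4] S\(PP/S)   >
    [2,3] "this" : (S\(PP/S))/NP
    [3,4] "cat" : NP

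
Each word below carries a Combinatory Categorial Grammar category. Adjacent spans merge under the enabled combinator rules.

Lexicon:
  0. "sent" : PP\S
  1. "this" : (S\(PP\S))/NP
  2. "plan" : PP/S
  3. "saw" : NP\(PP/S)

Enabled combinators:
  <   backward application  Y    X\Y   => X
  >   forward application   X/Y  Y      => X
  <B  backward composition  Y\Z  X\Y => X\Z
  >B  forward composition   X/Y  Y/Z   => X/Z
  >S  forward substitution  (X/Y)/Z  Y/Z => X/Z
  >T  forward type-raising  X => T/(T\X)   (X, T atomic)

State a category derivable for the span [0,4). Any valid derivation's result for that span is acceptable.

S

[0,4] S   <
  [0,1] "sent" : PP\S
  [1,4] S\(PP\S)   >
    [1,2] "this" : (S\(PP\S))/NP
    [2,4] NP   <
      [2,3] "plan" : PP/S
      [3,4] "saw" : NP\(PP/S)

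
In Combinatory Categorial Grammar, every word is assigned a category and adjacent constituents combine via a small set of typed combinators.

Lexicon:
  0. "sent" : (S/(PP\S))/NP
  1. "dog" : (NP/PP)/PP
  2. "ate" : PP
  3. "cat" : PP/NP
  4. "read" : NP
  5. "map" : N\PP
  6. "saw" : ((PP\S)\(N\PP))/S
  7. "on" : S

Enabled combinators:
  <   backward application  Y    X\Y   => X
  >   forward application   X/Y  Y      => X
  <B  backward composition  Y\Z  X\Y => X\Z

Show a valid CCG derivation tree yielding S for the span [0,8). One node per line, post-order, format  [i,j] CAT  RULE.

[0,1] (S/(PP\S))/NP  lex  "sent"
[1,2] (NP/PP)/PP  lex  "dog"
[2,3] PP  lex  "ate"
[1,3] NP/PP  >  k=2
[3,4] PP/NP  lex  "cat"
[4,5] NP  lex  "read"
[3,5] PP  >  k=4
[1,5] NP  >  k=3
[0,5] S/(PP\S)  >  k=1
[5,6] N\PP  lex  "map"
[6,7] ((PP\S)\(N\PP))/S  lex  "saw"
[7,8] S  lex  "on"
[6,8] (PP\S)\(N\PP)  >  k=7
[5,8] PP\S  <  k=6
[0,8] S  >  k=5

[0,8] S   >
  [0,5] S/(PP\S)   >
    [0,1] "sent" : (S/(PP\S))/NP
    [1,5] NP   >
      [1,3] NP/PP   >
        [1,2] "dog" : (NP/PP)/PP
        [2,3] "ate" : PP
      [3,5] PP   >
        [3,4] "cat" : PP/NP
        [4,5] "read" : NP
  [5,8] PP\S   <
    [5,6] "map" : N\PP
    [6,8] (PP\S)\(N\PP)   >
      [6,7] "saw" : ((PP\S)\(N\PP))/S
      [7,8] "on" : S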